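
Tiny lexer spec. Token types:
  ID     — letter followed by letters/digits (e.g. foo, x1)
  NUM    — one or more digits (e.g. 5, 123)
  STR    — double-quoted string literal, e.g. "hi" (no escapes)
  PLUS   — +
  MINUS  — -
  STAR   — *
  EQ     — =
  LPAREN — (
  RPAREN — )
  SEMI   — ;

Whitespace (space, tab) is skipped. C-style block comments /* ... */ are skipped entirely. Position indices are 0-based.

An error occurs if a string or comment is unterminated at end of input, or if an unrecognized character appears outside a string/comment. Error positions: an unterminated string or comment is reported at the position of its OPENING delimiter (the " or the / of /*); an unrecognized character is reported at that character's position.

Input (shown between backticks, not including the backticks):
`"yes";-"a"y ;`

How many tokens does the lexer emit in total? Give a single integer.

pos=0: enter STRING mode
pos=0: emit STR "yes" (now at pos=5)
pos=5: emit SEMI ';'
pos=6: emit MINUS '-'
pos=7: enter STRING mode
pos=7: emit STR "a" (now at pos=10)
pos=10: emit ID 'y' (now at pos=11)
pos=12: emit SEMI ';'
DONE. 6 tokens: [STR, SEMI, MINUS, STR, ID, SEMI]

Answer: 6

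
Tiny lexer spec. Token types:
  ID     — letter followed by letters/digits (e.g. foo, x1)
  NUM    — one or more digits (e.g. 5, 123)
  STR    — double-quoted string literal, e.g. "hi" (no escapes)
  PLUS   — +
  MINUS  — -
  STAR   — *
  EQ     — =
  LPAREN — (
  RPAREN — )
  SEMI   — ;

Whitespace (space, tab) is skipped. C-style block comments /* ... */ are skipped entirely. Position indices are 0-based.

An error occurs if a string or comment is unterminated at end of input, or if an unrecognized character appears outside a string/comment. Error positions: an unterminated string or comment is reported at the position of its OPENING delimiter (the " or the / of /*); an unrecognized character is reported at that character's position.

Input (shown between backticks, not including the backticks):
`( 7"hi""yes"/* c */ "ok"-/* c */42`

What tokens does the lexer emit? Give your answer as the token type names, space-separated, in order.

Answer: LPAREN NUM STR STR STR MINUS NUM

Derivation:
pos=0: emit LPAREN '('
pos=2: emit NUM '7' (now at pos=3)
pos=3: enter STRING mode
pos=3: emit STR "hi" (now at pos=7)
pos=7: enter STRING mode
pos=7: emit STR "yes" (now at pos=12)
pos=12: enter COMMENT mode (saw '/*')
exit COMMENT mode (now at pos=19)
pos=20: enter STRING mode
pos=20: emit STR "ok" (now at pos=24)
pos=24: emit MINUS '-'
pos=25: enter COMMENT mode (saw '/*')
exit COMMENT mode (now at pos=32)
pos=32: emit NUM '42' (now at pos=34)
DONE. 7 tokens: [LPAREN, NUM, STR, STR, STR, MINUS, NUM]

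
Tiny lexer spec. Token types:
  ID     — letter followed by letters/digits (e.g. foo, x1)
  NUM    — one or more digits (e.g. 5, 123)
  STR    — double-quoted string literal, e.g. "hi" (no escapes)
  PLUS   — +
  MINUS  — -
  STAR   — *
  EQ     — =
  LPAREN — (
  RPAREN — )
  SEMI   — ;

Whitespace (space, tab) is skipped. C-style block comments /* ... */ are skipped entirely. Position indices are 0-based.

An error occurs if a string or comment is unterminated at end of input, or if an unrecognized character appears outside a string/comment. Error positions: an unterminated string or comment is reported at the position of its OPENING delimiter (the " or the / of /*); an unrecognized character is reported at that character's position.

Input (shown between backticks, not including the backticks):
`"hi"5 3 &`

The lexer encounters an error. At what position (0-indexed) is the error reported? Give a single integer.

Answer: 8

Derivation:
pos=0: enter STRING mode
pos=0: emit STR "hi" (now at pos=4)
pos=4: emit NUM '5' (now at pos=5)
pos=6: emit NUM '3' (now at pos=7)
pos=8: ERROR — unrecognized char '&'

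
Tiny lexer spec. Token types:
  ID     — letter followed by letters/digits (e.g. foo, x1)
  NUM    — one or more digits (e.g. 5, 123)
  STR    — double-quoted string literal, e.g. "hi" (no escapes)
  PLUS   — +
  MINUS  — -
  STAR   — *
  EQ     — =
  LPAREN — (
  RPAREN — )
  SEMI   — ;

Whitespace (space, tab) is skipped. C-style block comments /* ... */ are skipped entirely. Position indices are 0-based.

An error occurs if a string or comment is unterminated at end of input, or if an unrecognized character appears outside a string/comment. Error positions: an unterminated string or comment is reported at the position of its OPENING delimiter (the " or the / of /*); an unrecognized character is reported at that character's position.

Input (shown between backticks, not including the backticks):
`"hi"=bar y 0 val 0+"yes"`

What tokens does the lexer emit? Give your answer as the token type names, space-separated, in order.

pos=0: enter STRING mode
pos=0: emit STR "hi" (now at pos=4)
pos=4: emit EQ '='
pos=5: emit ID 'bar' (now at pos=8)
pos=9: emit ID 'y' (now at pos=10)
pos=11: emit NUM '0' (now at pos=12)
pos=13: emit ID 'val' (now at pos=16)
pos=17: emit NUM '0' (now at pos=18)
pos=18: emit PLUS '+'
pos=19: enter STRING mode
pos=19: emit STR "yes" (now at pos=24)
DONE. 9 tokens: [STR, EQ, ID, ID, NUM, ID, NUM, PLUS, STR]

Answer: STR EQ ID ID NUM ID NUM PLUS STR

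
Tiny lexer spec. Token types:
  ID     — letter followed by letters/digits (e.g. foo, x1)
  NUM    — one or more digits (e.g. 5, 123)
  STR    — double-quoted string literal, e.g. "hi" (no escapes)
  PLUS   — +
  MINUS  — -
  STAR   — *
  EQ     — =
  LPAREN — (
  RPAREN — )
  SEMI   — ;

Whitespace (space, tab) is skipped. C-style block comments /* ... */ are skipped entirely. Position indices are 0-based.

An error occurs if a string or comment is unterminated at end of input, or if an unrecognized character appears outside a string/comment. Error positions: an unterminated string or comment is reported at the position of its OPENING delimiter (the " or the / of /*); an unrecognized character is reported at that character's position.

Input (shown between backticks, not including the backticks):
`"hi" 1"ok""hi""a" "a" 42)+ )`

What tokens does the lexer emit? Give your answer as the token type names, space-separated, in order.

Answer: STR NUM STR STR STR STR NUM RPAREN PLUS RPAREN

Derivation:
pos=0: enter STRING mode
pos=0: emit STR "hi" (now at pos=4)
pos=5: emit NUM '1' (now at pos=6)
pos=6: enter STRING mode
pos=6: emit STR "ok" (now at pos=10)
pos=10: enter STRING mode
pos=10: emit STR "hi" (now at pos=14)
pos=14: enter STRING mode
pos=14: emit STR "a" (now at pos=17)
pos=18: enter STRING mode
pos=18: emit STR "a" (now at pos=21)
pos=22: emit NUM '42' (now at pos=24)
pos=24: emit RPAREN ')'
pos=25: emit PLUS '+'
pos=27: emit RPAREN ')'
DONE. 10 tokens: [STR, NUM, STR, STR, STR, STR, NUM, RPAREN, PLUS, RPAREN]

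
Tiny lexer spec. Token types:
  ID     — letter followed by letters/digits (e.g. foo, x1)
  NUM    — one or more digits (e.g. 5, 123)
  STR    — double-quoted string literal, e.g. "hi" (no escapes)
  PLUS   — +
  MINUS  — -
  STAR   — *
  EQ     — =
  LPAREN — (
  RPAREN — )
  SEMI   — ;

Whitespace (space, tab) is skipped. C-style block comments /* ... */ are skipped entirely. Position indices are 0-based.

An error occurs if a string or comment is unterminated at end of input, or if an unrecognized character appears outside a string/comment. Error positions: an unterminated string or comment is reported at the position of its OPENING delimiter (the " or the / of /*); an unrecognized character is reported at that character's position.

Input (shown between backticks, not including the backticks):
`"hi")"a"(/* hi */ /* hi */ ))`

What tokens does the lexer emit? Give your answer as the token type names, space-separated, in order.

pos=0: enter STRING mode
pos=0: emit STR "hi" (now at pos=4)
pos=4: emit RPAREN ')'
pos=5: enter STRING mode
pos=5: emit STR "a" (now at pos=8)
pos=8: emit LPAREN '('
pos=9: enter COMMENT mode (saw '/*')
exit COMMENT mode (now at pos=17)
pos=18: enter COMMENT mode (saw '/*')
exit COMMENT mode (now at pos=26)
pos=27: emit RPAREN ')'
pos=28: emit RPAREN ')'
DONE. 6 tokens: [STR, RPAREN, STR, LPAREN, RPAREN, RPAREN]

Answer: STR RPAREN STR LPAREN RPAREN RPAREN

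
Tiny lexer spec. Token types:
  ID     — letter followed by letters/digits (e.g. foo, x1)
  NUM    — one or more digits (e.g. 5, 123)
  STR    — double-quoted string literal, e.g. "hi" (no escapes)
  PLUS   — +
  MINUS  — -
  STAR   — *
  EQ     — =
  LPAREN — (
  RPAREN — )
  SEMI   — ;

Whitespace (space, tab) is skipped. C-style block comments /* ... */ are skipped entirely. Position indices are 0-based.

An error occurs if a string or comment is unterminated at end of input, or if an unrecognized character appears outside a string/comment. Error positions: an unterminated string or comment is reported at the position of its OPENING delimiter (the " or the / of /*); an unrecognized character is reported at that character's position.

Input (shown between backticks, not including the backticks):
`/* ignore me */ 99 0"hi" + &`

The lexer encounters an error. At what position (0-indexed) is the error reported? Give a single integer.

Answer: 27

Derivation:
pos=0: enter COMMENT mode (saw '/*')
exit COMMENT mode (now at pos=15)
pos=16: emit NUM '99' (now at pos=18)
pos=19: emit NUM '0' (now at pos=20)
pos=20: enter STRING mode
pos=20: emit STR "hi" (now at pos=24)
pos=25: emit PLUS '+'
pos=27: ERROR — unrecognized char '&'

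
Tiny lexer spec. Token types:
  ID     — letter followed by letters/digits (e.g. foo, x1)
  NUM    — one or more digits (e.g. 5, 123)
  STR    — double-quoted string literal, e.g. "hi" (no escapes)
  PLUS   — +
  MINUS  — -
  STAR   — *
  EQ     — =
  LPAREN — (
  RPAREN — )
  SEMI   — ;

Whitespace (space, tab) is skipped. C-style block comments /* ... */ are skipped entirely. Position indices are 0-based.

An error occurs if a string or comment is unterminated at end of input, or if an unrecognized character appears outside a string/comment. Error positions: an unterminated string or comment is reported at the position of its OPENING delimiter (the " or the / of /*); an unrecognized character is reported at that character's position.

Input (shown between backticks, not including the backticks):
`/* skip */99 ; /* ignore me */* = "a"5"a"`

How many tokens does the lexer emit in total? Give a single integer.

Answer: 7

Derivation:
pos=0: enter COMMENT mode (saw '/*')
exit COMMENT mode (now at pos=10)
pos=10: emit NUM '99' (now at pos=12)
pos=13: emit SEMI ';'
pos=15: enter COMMENT mode (saw '/*')
exit COMMENT mode (now at pos=30)
pos=30: emit STAR '*'
pos=32: emit EQ '='
pos=34: enter STRING mode
pos=34: emit STR "a" (now at pos=37)
pos=37: emit NUM '5' (now at pos=38)
pos=38: enter STRING mode
pos=38: emit STR "a" (now at pos=41)
DONE. 7 tokens: [NUM, SEMI, STAR, EQ, STR, NUM, STR]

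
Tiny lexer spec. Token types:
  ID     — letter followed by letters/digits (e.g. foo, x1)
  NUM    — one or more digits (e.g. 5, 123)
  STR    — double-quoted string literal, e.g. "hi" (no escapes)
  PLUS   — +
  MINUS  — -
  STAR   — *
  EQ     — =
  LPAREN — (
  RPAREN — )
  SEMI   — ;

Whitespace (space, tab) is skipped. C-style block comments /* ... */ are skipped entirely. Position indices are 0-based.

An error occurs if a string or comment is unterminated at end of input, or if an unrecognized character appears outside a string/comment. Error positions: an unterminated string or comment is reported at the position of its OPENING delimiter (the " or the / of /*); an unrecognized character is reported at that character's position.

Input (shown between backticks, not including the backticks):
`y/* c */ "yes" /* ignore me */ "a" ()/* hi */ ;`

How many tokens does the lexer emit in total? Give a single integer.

Answer: 6

Derivation:
pos=0: emit ID 'y' (now at pos=1)
pos=1: enter COMMENT mode (saw '/*')
exit COMMENT mode (now at pos=8)
pos=9: enter STRING mode
pos=9: emit STR "yes" (now at pos=14)
pos=15: enter COMMENT mode (saw '/*')
exit COMMENT mode (now at pos=30)
pos=31: enter STRING mode
pos=31: emit STR "a" (now at pos=34)
pos=35: emit LPAREN '('
pos=36: emit RPAREN ')'
pos=37: enter COMMENT mode (saw '/*')
exit COMMENT mode (now at pos=45)
pos=46: emit SEMI ';'
DONE. 6 tokens: [ID, STR, STR, LPAREN, RPAREN, SEMI]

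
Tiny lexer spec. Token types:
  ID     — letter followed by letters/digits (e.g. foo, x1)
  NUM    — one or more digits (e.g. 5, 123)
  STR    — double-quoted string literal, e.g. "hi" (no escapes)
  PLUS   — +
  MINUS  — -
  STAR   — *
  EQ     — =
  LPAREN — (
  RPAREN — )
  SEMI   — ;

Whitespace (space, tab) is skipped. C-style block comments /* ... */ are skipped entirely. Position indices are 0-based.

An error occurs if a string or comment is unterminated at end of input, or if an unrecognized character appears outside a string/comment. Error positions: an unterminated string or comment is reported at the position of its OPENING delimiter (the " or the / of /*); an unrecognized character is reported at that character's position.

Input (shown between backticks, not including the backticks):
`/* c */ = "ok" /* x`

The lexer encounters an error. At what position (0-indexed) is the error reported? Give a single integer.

pos=0: enter COMMENT mode (saw '/*')
exit COMMENT mode (now at pos=7)
pos=8: emit EQ '='
pos=10: enter STRING mode
pos=10: emit STR "ok" (now at pos=14)
pos=15: enter COMMENT mode (saw '/*')
pos=15: ERROR — unterminated comment (reached EOF)

Answer: 15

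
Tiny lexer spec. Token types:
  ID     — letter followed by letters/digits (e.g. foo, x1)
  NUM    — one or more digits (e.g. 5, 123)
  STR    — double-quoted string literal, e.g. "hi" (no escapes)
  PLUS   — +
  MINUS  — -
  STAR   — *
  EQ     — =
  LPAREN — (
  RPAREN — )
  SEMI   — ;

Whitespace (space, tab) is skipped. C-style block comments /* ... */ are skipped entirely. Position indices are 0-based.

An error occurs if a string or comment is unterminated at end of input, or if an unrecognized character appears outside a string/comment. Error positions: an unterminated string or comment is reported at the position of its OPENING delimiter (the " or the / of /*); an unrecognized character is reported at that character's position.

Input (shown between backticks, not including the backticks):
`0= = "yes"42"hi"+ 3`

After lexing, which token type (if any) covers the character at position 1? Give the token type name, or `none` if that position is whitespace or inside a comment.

pos=0: emit NUM '0' (now at pos=1)
pos=1: emit EQ '='
pos=3: emit EQ '='
pos=5: enter STRING mode
pos=5: emit STR "yes" (now at pos=10)
pos=10: emit NUM '42' (now at pos=12)
pos=12: enter STRING mode
pos=12: emit STR "hi" (now at pos=16)
pos=16: emit PLUS '+'
pos=18: emit NUM '3' (now at pos=19)
DONE. 8 tokens: [NUM, EQ, EQ, STR, NUM, STR, PLUS, NUM]
Position 1: char is '=' -> EQ

Answer: EQ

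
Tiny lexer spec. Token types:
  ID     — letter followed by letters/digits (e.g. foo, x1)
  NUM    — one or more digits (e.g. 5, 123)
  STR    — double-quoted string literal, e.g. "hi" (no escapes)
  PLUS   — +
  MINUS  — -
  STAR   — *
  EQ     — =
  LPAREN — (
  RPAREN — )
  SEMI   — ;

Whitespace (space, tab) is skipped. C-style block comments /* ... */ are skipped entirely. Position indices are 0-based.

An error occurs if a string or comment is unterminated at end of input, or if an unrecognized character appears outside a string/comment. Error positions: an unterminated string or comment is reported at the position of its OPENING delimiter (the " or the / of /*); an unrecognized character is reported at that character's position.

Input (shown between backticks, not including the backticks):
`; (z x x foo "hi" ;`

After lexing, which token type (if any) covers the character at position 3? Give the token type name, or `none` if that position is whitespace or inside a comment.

Answer: ID

Derivation:
pos=0: emit SEMI ';'
pos=2: emit LPAREN '('
pos=3: emit ID 'z' (now at pos=4)
pos=5: emit ID 'x' (now at pos=6)
pos=7: emit ID 'x' (now at pos=8)
pos=9: emit ID 'foo' (now at pos=12)
pos=13: enter STRING mode
pos=13: emit STR "hi" (now at pos=17)
pos=18: emit SEMI ';'
DONE. 8 tokens: [SEMI, LPAREN, ID, ID, ID, ID, STR, SEMI]
Position 3: char is 'z' -> ID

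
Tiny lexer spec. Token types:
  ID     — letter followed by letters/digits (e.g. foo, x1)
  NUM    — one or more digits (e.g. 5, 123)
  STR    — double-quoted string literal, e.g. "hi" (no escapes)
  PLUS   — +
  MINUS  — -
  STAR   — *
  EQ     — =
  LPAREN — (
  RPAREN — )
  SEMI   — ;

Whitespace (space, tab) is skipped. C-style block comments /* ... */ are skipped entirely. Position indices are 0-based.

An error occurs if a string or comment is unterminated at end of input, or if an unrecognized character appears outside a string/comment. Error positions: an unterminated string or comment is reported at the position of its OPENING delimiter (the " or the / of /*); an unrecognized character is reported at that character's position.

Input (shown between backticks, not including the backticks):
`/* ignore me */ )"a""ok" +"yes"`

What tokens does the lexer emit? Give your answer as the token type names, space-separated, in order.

pos=0: enter COMMENT mode (saw '/*')
exit COMMENT mode (now at pos=15)
pos=16: emit RPAREN ')'
pos=17: enter STRING mode
pos=17: emit STR "a" (now at pos=20)
pos=20: enter STRING mode
pos=20: emit STR "ok" (now at pos=24)
pos=25: emit PLUS '+'
pos=26: enter STRING mode
pos=26: emit STR "yes" (now at pos=31)
DONE. 5 tokens: [RPAREN, STR, STR, PLUS, STR]

Answer: RPAREN STR STR PLUS STR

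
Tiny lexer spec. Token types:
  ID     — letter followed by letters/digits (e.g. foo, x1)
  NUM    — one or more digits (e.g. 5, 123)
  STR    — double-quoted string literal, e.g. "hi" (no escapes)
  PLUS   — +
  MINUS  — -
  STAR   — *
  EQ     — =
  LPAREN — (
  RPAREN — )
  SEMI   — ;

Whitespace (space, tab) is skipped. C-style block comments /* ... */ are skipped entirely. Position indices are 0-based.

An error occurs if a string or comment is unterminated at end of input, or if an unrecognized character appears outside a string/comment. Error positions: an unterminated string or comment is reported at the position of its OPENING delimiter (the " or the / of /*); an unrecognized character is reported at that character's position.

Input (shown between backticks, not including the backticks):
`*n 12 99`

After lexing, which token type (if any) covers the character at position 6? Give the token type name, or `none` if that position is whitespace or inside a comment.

pos=0: emit STAR '*'
pos=1: emit ID 'n' (now at pos=2)
pos=3: emit NUM '12' (now at pos=5)
pos=6: emit NUM '99' (now at pos=8)
DONE. 4 tokens: [STAR, ID, NUM, NUM]
Position 6: char is '9' -> NUM

Answer: NUM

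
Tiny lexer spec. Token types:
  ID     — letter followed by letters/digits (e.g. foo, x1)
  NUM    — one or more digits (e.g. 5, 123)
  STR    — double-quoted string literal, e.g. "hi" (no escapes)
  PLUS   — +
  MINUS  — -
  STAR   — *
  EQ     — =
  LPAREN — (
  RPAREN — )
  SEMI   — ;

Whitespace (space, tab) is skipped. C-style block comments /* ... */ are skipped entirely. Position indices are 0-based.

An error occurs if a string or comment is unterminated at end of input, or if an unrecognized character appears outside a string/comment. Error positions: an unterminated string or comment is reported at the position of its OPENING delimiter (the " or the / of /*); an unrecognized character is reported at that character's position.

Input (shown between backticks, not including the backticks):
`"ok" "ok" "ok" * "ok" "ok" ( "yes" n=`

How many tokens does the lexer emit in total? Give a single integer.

pos=0: enter STRING mode
pos=0: emit STR "ok" (now at pos=4)
pos=5: enter STRING mode
pos=5: emit STR "ok" (now at pos=9)
pos=10: enter STRING mode
pos=10: emit STR "ok" (now at pos=14)
pos=15: emit STAR '*'
pos=17: enter STRING mode
pos=17: emit STR "ok" (now at pos=21)
pos=22: enter STRING mode
pos=22: emit STR "ok" (now at pos=26)
pos=27: emit LPAREN '('
pos=29: enter STRING mode
pos=29: emit STR "yes" (now at pos=34)
pos=35: emit ID 'n' (now at pos=36)
pos=36: emit EQ '='
DONE. 10 tokens: [STR, STR, STR, STAR, STR, STR, LPAREN, STR, ID, EQ]

Answer: 10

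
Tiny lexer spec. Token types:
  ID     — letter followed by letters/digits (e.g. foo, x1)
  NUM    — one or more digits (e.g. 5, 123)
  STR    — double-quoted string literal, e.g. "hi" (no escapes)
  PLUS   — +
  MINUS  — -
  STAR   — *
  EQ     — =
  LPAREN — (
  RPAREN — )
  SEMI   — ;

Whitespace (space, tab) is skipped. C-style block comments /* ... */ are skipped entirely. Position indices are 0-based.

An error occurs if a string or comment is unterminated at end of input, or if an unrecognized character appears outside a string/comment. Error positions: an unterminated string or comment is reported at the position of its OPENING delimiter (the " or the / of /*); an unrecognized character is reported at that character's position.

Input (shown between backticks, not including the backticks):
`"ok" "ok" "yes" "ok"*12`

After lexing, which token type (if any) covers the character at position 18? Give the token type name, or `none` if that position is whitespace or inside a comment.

pos=0: enter STRING mode
pos=0: emit STR "ok" (now at pos=4)
pos=5: enter STRING mode
pos=5: emit STR "ok" (now at pos=9)
pos=10: enter STRING mode
pos=10: emit STR "yes" (now at pos=15)
pos=16: enter STRING mode
pos=16: emit STR "ok" (now at pos=20)
pos=20: emit STAR '*'
pos=21: emit NUM '12' (now at pos=23)
DONE. 6 tokens: [STR, STR, STR, STR, STAR, NUM]
Position 18: char is 'k' -> STR

Answer: STR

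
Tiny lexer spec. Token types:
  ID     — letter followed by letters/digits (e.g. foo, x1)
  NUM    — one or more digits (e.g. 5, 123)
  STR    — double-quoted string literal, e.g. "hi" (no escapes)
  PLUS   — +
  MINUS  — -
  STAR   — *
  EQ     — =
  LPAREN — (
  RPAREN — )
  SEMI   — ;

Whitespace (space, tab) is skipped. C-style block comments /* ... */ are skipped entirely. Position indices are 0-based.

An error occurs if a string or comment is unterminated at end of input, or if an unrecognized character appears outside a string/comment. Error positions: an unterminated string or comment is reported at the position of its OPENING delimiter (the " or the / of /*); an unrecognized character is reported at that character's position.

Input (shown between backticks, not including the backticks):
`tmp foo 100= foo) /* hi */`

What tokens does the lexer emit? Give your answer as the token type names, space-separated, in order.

Answer: ID ID NUM EQ ID RPAREN

Derivation:
pos=0: emit ID 'tmp' (now at pos=3)
pos=4: emit ID 'foo' (now at pos=7)
pos=8: emit NUM '100' (now at pos=11)
pos=11: emit EQ '='
pos=13: emit ID 'foo' (now at pos=16)
pos=16: emit RPAREN ')'
pos=18: enter COMMENT mode (saw '/*')
exit COMMENT mode (now at pos=26)
DONE. 6 tokens: [ID, ID, NUM, EQ, ID, RPAREN]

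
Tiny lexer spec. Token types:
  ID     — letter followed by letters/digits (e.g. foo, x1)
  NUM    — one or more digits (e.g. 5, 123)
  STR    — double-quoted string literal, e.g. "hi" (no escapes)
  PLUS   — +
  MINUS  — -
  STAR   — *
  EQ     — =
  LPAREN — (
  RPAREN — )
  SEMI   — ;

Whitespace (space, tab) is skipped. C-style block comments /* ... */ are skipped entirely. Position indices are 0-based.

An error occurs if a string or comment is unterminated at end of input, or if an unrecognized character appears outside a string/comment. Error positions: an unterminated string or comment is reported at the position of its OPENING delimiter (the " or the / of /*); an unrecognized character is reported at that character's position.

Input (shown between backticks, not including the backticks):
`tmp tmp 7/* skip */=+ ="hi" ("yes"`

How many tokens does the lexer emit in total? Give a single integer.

pos=0: emit ID 'tmp' (now at pos=3)
pos=4: emit ID 'tmp' (now at pos=7)
pos=8: emit NUM '7' (now at pos=9)
pos=9: enter COMMENT mode (saw '/*')
exit COMMENT mode (now at pos=19)
pos=19: emit EQ '='
pos=20: emit PLUS '+'
pos=22: emit EQ '='
pos=23: enter STRING mode
pos=23: emit STR "hi" (now at pos=27)
pos=28: emit LPAREN '('
pos=29: enter STRING mode
pos=29: emit STR "yes" (now at pos=34)
DONE. 9 tokens: [ID, ID, NUM, EQ, PLUS, EQ, STR, LPAREN, STR]

Answer: 9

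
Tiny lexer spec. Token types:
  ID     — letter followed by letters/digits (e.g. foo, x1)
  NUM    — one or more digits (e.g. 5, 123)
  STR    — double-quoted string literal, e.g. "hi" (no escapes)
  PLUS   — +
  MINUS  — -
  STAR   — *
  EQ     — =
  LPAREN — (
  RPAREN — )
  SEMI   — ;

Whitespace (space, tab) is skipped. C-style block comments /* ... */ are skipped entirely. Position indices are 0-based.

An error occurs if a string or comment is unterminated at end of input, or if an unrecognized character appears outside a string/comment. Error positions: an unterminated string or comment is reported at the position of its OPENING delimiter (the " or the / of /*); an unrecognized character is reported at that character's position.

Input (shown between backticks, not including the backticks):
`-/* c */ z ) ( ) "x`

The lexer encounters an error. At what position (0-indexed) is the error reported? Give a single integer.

Answer: 17

Derivation:
pos=0: emit MINUS '-'
pos=1: enter COMMENT mode (saw '/*')
exit COMMENT mode (now at pos=8)
pos=9: emit ID 'z' (now at pos=10)
pos=11: emit RPAREN ')'
pos=13: emit LPAREN '('
pos=15: emit RPAREN ')'
pos=17: enter STRING mode
pos=17: ERROR — unterminated string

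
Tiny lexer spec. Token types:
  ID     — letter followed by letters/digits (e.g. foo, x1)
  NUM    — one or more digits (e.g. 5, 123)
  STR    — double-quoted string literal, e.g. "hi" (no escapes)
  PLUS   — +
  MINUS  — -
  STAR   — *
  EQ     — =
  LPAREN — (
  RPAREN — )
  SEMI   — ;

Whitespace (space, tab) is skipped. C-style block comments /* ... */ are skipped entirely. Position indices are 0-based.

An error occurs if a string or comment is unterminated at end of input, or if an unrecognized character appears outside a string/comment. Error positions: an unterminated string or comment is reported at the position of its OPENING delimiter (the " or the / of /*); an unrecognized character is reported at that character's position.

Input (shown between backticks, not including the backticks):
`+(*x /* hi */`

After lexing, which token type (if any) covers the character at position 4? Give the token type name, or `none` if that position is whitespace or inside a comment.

Answer: none

Derivation:
pos=0: emit PLUS '+'
pos=1: emit LPAREN '('
pos=2: emit STAR '*'
pos=3: emit ID 'x' (now at pos=4)
pos=5: enter COMMENT mode (saw '/*')
exit COMMENT mode (now at pos=13)
DONE. 4 tokens: [PLUS, LPAREN, STAR, ID]
Position 4: char is ' ' -> none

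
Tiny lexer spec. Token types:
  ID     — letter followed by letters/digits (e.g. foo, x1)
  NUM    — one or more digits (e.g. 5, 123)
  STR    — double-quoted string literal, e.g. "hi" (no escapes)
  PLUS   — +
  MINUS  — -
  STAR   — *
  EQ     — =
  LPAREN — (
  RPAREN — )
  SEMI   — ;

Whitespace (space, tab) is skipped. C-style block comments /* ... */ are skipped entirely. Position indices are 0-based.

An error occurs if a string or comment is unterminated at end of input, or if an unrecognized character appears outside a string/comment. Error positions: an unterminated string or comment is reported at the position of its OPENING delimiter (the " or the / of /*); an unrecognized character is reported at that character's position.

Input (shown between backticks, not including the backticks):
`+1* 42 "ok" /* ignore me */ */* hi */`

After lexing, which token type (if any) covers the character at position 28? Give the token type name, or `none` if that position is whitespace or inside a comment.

Answer: STAR

Derivation:
pos=0: emit PLUS '+'
pos=1: emit NUM '1' (now at pos=2)
pos=2: emit STAR '*'
pos=4: emit NUM '42' (now at pos=6)
pos=7: enter STRING mode
pos=7: emit STR "ok" (now at pos=11)
pos=12: enter COMMENT mode (saw '/*')
exit COMMENT mode (now at pos=27)
pos=28: emit STAR '*'
pos=29: enter COMMENT mode (saw '/*')
exit COMMENT mode (now at pos=37)
DONE. 6 tokens: [PLUS, NUM, STAR, NUM, STR, STAR]
Position 28: char is '*' -> STAR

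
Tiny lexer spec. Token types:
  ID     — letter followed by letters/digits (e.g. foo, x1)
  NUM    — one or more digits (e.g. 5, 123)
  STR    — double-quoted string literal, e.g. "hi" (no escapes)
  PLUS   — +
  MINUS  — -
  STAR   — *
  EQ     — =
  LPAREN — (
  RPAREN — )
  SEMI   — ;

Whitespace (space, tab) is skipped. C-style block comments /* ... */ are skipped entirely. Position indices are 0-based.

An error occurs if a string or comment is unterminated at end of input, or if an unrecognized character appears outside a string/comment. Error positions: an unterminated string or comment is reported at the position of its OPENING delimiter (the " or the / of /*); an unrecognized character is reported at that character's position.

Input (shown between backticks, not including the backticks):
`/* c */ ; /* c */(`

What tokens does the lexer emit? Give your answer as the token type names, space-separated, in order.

Answer: SEMI LPAREN

Derivation:
pos=0: enter COMMENT mode (saw '/*')
exit COMMENT mode (now at pos=7)
pos=8: emit SEMI ';'
pos=10: enter COMMENT mode (saw '/*')
exit COMMENT mode (now at pos=17)
pos=17: emit LPAREN '('
DONE. 2 tokens: [SEMI, LPAREN]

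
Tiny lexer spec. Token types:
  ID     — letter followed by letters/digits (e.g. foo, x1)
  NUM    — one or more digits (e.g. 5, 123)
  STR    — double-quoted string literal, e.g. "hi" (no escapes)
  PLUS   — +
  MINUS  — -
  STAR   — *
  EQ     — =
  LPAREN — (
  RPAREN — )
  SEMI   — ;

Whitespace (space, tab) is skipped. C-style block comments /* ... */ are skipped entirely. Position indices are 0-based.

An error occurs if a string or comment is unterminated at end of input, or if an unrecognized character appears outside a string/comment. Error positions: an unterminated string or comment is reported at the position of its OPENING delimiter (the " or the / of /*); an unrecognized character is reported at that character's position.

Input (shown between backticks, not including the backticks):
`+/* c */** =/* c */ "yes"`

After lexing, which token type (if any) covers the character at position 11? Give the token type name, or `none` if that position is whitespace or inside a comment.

pos=0: emit PLUS '+'
pos=1: enter COMMENT mode (saw '/*')
exit COMMENT mode (now at pos=8)
pos=8: emit STAR '*'
pos=9: emit STAR '*'
pos=11: emit EQ '='
pos=12: enter COMMENT mode (saw '/*')
exit COMMENT mode (now at pos=19)
pos=20: enter STRING mode
pos=20: emit STR "yes" (now at pos=25)
DONE. 5 tokens: [PLUS, STAR, STAR, EQ, STR]
Position 11: char is '=' -> EQ

Answer: EQ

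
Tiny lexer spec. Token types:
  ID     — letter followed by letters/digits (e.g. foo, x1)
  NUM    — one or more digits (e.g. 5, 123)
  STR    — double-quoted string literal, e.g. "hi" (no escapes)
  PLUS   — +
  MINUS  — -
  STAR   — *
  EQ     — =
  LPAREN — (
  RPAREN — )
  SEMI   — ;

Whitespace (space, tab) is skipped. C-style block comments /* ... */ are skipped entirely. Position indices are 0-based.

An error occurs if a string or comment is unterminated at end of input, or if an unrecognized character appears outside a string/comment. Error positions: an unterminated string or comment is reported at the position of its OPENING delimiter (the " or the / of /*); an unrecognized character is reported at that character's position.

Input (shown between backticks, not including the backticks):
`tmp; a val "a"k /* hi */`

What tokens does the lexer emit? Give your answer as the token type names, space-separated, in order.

Answer: ID SEMI ID ID STR ID

Derivation:
pos=0: emit ID 'tmp' (now at pos=3)
pos=3: emit SEMI ';'
pos=5: emit ID 'a' (now at pos=6)
pos=7: emit ID 'val' (now at pos=10)
pos=11: enter STRING mode
pos=11: emit STR "a" (now at pos=14)
pos=14: emit ID 'k' (now at pos=15)
pos=16: enter COMMENT mode (saw '/*')
exit COMMENT mode (now at pos=24)
DONE. 6 tokens: [ID, SEMI, ID, ID, STR, ID]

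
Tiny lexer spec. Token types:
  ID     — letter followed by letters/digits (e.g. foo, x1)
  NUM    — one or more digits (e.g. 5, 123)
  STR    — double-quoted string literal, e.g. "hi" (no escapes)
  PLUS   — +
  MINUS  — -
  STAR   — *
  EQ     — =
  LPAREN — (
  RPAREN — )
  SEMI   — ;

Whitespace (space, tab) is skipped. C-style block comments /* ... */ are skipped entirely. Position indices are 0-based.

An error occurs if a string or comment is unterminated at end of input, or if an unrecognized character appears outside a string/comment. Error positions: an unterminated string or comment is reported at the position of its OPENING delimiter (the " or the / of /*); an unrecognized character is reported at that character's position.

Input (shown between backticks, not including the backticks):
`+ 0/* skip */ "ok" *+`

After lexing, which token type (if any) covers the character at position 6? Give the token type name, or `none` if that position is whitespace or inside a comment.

pos=0: emit PLUS '+'
pos=2: emit NUM '0' (now at pos=3)
pos=3: enter COMMENT mode (saw '/*')
exit COMMENT mode (now at pos=13)
pos=14: enter STRING mode
pos=14: emit STR "ok" (now at pos=18)
pos=19: emit STAR '*'
pos=20: emit PLUS '+'
DONE. 5 tokens: [PLUS, NUM, STR, STAR, PLUS]
Position 6: char is 's' -> none

Answer: none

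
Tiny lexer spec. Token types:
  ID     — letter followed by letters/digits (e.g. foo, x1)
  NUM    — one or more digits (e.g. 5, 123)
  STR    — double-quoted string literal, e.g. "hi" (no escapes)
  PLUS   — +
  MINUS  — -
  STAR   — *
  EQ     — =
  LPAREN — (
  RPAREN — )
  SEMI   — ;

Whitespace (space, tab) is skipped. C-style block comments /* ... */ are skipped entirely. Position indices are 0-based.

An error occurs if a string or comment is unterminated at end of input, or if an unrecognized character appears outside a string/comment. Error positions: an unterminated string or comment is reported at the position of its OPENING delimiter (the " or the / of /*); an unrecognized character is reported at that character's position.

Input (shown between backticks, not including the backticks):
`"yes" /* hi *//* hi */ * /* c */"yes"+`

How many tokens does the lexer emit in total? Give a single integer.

Answer: 4

Derivation:
pos=0: enter STRING mode
pos=0: emit STR "yes" (now at pos=5)
pos=6: enter COMMENT mode (saw '/*')
exit COMMENT mode (now at pos=14)
pos=14: enter COMMENT mode (saw '/*')
exit COMMENT mode (now at pos=22)
pos=23: emit STAR '*'
pos=25: enter COMMENT mode (saw '/*')
exit COMMENT mode (now at pos=32)
pos=32: enter STRING mode
pos=32: emit STR "yes" (now at pos=37)
pos=37: emit PLUS '+'
DONE. 4 tokens: [STR, STAR, STR, PLUS]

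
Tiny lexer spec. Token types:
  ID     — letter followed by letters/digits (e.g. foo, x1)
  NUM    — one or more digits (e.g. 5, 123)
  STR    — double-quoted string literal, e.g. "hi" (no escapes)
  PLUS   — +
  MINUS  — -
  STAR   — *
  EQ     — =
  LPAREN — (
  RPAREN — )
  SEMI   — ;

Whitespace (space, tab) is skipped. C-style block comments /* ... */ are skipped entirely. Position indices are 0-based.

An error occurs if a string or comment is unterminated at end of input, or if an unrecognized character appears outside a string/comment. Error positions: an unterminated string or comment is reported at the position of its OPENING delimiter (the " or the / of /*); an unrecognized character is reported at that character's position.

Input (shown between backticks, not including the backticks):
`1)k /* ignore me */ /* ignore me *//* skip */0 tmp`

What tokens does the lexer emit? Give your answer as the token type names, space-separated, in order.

Answer: NUM RPAREN ID NUM ID

Derivation:
pos=0: emit NUM '1' (now at pos=1)
pos=1: emit RPAREN ')'
pos=2: emit ID 'k' (now at pos=3)
pos=4: enter COMMENT mode (saw '/*')
exit COMMENT mode (now at pos=19)
pos=20: enter COMMENT mode (saw '/*')
exit COMMENT mode (now at pos=35)
pos=35: enter COMMENT mode (saw '/*')
exit COMMENT mode (now at pos=45)
pos=45: emit NUM '0' (now at pos=46)
pos=47: emit ID 'tmp' (now at pos=50)
DONE. 5 tokens: [NUM, RPAREN, ID, NUM, ID]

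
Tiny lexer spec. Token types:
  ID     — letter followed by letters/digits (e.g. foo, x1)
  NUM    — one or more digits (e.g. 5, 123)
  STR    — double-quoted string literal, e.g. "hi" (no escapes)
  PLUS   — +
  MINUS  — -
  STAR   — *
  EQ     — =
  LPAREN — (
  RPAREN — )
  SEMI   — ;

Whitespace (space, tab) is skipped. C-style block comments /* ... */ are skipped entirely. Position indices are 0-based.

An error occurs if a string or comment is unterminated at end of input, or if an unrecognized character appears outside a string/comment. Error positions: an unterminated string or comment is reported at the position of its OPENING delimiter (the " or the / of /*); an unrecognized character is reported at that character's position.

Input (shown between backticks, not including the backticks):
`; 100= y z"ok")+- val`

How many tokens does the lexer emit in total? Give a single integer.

pos=0: emit SEMI ';'
pos=2: emit NUM '100' (now at pos=5)
pos=5: emit EQ '='
pos=7: emit ID 'y' (now at pos=8)
pos=9: emit ID 'z' (now at pos=10)
pos=10: enter STRING mode
pos=10: emit STR "ok" (now at pos=14)
pos=14: emit RPAREN ')'
pos=15: emit PLUS '+'
pos=16: emit MINUS '-'
pos=18: emit ID 'val' (now at pos=21)
DONE. 10 tokens: [SEMI, NUM, EQ, ID, ID, STR, RPAREN, PLUS, MINUS, ID]

Answer: 10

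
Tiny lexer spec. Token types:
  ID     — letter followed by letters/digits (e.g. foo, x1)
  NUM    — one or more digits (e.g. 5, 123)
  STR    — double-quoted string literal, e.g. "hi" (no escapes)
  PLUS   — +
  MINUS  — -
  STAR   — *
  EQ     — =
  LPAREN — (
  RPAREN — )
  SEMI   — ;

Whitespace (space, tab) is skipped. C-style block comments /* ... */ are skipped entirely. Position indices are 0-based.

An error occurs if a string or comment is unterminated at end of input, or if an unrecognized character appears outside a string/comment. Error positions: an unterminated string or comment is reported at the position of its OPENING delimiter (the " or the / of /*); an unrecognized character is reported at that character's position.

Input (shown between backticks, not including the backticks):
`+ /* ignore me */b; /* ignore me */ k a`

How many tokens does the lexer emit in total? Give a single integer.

pos=0: emit PLUS '+'
pos=2: enter COMMENT mode (saw '/*')
exit COMMENT mode (now at pos=17)
pos=17: emit ID 'b' (now at pos=18)
pos=18: emit SEMI ';'
pos=20: enter COMMENT mode (saw '/*')
exit COMMENT mode (now at pos=35)
pos=36: emit ID 'k' (now at pos=37)
pos=38: emit ID 'a' (now at pos=39)
DONE. 5 tokens: [PLUS, ID, SEMI, ID, ID]

Answer: 5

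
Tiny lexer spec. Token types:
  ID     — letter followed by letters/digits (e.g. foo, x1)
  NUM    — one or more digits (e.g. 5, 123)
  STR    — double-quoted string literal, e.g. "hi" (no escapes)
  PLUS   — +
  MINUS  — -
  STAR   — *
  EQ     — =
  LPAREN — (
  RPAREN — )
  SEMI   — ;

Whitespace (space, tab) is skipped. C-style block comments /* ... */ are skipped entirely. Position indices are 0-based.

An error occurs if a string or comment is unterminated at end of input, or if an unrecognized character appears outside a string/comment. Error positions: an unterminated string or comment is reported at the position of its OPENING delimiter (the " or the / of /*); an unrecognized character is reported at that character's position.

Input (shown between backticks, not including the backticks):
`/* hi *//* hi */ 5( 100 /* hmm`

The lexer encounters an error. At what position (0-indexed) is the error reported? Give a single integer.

pos=0: enter COMMENT mode (saw '/*')
exit COMMENT mode (now at pos=8)
pos=8: enter COMMENT mode (saw '/*')
exit COMMENT mode (now at pos=16)
pos=17: emit NUM '5' (now at pos=18)
pos=18: emit LPAREN '('
pos=20: emit NUM '100' (now at pos=23)
pos=24: enter COMMENT mode (saw '/*')
pos=24: ERROR — unterminated comment (reached EOF)

Answer: 24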